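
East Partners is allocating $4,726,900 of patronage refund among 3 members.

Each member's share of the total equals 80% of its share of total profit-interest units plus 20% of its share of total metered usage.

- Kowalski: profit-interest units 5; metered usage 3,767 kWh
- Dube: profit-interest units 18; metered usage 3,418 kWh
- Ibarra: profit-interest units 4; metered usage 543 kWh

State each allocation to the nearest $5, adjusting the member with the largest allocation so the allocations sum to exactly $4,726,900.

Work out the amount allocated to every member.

Profit-interest units total 27; metered usage total 7,728.
Combined weights (80% profit-interest units + 20% metered usage): Kowalski 0.2456; Dube 0.6218; Ibarra 0.1326.
Unrounded shares: Kowalski 1,161,105.30; Dube 2,939,143.36; Ibarra 626,651.34.
At nearest $5: Kowalski $1,161,105; Dube $2,939,145; Ibarra $626,650. Sum = $4,726,900.
Sum already equals the total — no adjustment.

Kowalski: $1,161,105; Dube: $2,939,145; Ibarra: $626,650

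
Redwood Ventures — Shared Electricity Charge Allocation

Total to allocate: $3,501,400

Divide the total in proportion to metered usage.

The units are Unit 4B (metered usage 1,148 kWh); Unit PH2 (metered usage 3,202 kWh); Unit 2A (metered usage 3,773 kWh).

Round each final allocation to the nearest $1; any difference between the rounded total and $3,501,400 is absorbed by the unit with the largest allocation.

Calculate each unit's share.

Unit 4B: $494,843 | Unit PH2: $1,380,215 | Unit 2A: $1,626,342

Metered usage total: 8,123.
Raw shares: Unit 4B 1,148/8,123 × $3,501,400 = 494,842.69; Unit PH2 3,202/8,123 × $3,501,400 = 1,380,214.55; Unit 2A 3,773/8,123 × $3,501,400 = 1,626,342.76.
Rounded to nearest $1: Unit 4B $494,843; Unit PH2 $1,380,215; Unit 2A $1,626,343. Sum = $3,501,401.
Difference $3,501,400 − $3,501,401 = −$1 applied to largest allocation (Unit 2A): Unit 2A becomes $1,626,342.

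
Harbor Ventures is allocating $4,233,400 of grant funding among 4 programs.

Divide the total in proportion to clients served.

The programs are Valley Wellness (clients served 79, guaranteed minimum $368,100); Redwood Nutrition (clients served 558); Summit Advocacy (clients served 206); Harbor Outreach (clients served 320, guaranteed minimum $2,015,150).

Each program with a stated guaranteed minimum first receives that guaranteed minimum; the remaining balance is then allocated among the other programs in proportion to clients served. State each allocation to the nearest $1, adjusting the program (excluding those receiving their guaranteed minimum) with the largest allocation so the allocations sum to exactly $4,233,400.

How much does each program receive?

Fund the minimums — Valley Wellness $368,100; Harbor Outreach $2,015,150. Balance $1,850,150.
Balance split over remaining clients served 764: Redwood Nutrition 1,351,287.57 → $1,351,288; Summit Advocacy 498,862.43 → $498,862.

Valley Wellness: $368,100 | Redwood Nutrition: $1,351,288 | Summit Advocacy: $498,862 | Harbor Outreach: $2,015,150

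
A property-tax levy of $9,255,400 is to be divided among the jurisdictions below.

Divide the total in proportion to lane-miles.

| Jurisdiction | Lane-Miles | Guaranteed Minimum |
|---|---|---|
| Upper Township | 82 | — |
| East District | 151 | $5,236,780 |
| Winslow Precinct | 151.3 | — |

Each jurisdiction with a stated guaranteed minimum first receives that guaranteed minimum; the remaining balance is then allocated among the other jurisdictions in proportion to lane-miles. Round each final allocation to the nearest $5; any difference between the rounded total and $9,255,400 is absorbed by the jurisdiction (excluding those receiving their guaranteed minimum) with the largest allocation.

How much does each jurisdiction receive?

Upper Township: $1,412,460; East District: $5,236,780; Winslow Precinct: $2,606,160

Fund the minimums — East District $5,236,780. Remaining pool $4,018,620.
Remaining pool split over remaining lane-miles 233.3: Upper Township 1,412,459.67 → $1,412,460; Winslow Precinct 2,606,160.33 → $2,606,160.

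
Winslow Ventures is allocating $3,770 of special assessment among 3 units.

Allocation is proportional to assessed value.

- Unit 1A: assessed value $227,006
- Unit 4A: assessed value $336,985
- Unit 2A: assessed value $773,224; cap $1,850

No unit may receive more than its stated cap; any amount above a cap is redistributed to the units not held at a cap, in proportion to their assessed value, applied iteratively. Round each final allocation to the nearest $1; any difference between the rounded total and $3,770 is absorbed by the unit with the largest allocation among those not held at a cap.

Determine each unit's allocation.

Combined assessed value = 1,337,215.
Unconstrained shares: Unit 1A 640.00; Unit 4A 950.06; Unit 2A 2,179.94.
Capped: Unit 2A ($1,850); remaining pool $1,920 reallocated over remaining assessed value 563,991.
Redistributed shares: Unit 1A 772.80 → $773; Unit 4A 1,147.20 → $1,147.

Unit 1A: $773 · Unit 4A: $1,147 · Unit 2A: $1,850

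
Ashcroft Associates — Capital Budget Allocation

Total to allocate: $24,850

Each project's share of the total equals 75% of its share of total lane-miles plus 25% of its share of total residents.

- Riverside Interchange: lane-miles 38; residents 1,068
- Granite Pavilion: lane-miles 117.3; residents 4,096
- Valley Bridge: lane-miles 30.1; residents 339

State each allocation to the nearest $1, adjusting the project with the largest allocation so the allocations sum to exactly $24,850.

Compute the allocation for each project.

Riverside Interchange: $5,026 | Granite Pavilion: $16,415 | Valley Bridge: $3,409

Totals — lane-miles 185.4, residents 5,503.
Composite weights (75% lane-miles + 25% residents): Riverside Interchange 0.2022; Granite Pavilion 0.6606; Valley Bridge 0.1372.
Raw shares: Riverside Interchange 5,025.68; Granite Pavilion 16,415.78; Valley Bridge 3,408.54.
Rounded to nearest $1: Riverside Interchange $5,026; Granite Pavilion $16,416; Valley Bridge $3,409. Sum = $24,851.
Difference $24,850 − $24,851 = −$1 applied to largest allocation (Granite Pavilion): Granite Pavilion becomes $16,415.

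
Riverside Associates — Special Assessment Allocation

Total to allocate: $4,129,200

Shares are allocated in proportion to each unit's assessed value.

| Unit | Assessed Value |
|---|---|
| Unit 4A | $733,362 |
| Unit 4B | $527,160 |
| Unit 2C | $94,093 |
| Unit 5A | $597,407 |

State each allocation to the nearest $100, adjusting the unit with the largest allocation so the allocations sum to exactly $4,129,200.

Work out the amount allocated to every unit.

Unit 4A: $1,551,400 | Unit 4B: $1,115,100 | Unit 2C: $199,000 | Unit 5A: $1,263,700

Sum of assessed value: 1,952,022.
Raw shares: Unit 4A 733,362/1,952,022 × $4,129,200 = 1,551,313.65; Unit 4B 527,160/1,952,022 × $4,129,200 = 1,115,125.28; Unit 2C 94,093/1,952,022 × $4,129,200 = 199,039.16; Unit 5A 597,407/1,952,022 × $4,129,200 = 1,263,721.92.
Rounded to nearest $100: Unit 4A $1,551,300; Unit 4B $1,115,100; Unit 2C $199,000; Unit 5A $1,263,700. Sum = $4,129,100.
Difference $4,129,200 − $4,129,100 = +$100 applied to largest allocation (Unit 4A): Unit 4A becomes $1,551,400.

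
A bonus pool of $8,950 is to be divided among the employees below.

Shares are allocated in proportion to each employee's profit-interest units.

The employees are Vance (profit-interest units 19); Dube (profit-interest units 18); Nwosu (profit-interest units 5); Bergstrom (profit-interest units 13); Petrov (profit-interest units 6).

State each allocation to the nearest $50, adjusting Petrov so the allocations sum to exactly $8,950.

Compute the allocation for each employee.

Vance: $2,800 · Dube: $2,650 · Nwosu: $750 · Bergstrom: $1,900 · Petrov: $850

Total profit-interest units = 61.
Raw shares: Vance 19/61 × $8,950 = 2,787.70; Dube 18/61 × $8,950 = 2,640.98; Nwosu 5/61 × $8,950 = 733.61; Bergstrom 13/61 × $8,950 = 1,907.38; Petrov 6/61 × $8,950 = 880.33.
Rounded to nearest $50: Vance $2,800; Dube $2,650; Nwosu $750; Bergstrom $1,900; Petrov $900. Sum = $9,000.
Difference $8,950 − $9,000 = −$50 applied to Petrov: Petrov becomes $850.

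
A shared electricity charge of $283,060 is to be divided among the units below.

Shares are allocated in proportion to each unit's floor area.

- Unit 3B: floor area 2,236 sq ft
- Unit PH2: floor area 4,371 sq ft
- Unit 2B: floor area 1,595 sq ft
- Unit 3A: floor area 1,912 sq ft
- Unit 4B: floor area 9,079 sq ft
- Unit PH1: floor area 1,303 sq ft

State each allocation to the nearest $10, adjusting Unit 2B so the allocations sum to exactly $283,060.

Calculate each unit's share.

Sum of floor area: 20,496.
Pro-rata amounts: Unit 3B 2,236/20,496 × $283,060 = 30,880.28; Unit PH2 4,371/20,496 × $283,060 = 60,365.69; Unit 2B 1,595/20,496 × $283,060 = 22,027.75; Unit 3A 1,912/20,496 × $283,060 = 26,405.68; Unit 4B 9,079/20,496 × $283,060 = 125,385.53; Unit PH1 1,303/20,496 × $283,060 = 17,995.08.
Rounded to nearest $10: Unit 3B $30,880; Unit PH2 $60,370; Unit 2B $22,030; Unit 3A $26,410; Unit 4B $125,390; Unit PH1 $18,000. Sum = $283,080.
Difference $283,060 − $283,080 = −$20 applied to Unit 2B: Unit 2B becomes $22,010.

Unit 3B: $30,880 · Unit PH2: $60,370 · Unit 2B: $22,010 · Unit 3A: $26,410 · Unit 4B: $125,390 · Unit PH1: $18,000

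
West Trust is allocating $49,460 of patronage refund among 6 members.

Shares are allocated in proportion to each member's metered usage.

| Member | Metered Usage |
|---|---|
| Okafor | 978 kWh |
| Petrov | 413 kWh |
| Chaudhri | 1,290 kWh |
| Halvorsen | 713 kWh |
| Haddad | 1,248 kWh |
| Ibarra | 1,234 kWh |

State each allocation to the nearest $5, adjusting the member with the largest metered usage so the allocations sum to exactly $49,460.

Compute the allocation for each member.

Okafor: $8,230; Petrov: $3,475; Chaudhri: $10,865; Halvorsen: $6,000; Haddad: $10,505; Ibarra: $10,385

Metered usage total: 5,876.
Pro-rata amounts: Okafor 978/5,876 × $49,460 = 8,232.11; Petrov 413/5,876 × $49,460 = 3,476.34; Chaudhri 1,290/5,876 × $49,460 = 10,858.30; Halvorsen 713/5,876 × $49,460 = 6,001.53; Haddad 1,248/5,876 × $49,460 = 10,504.78; Ibarra 1,234/5,876 × $49,460 = 10,386.94.
After rounding ($5): Okafor $8,230; Petrov $3,475; Chaudhri $10,860; Halvorsen $6,000; Haddad $10,505; Ibarra $10,385. Sum = $49,455.
Difference $49,460 − $49,455 = +$5 applied to largest metered usage (Chaudhri): Chaudhri becomes $10,865.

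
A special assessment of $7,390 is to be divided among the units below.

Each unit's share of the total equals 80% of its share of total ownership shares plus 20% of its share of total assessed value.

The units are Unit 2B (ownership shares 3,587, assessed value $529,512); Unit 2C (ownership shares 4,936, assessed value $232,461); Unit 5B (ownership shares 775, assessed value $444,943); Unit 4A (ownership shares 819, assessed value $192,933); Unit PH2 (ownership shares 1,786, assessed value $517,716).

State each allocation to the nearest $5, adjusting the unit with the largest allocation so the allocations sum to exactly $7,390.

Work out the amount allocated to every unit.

Unit 2B: $2,190 · Unit 2C: $2,630 · Unit 5B: $730 · Unit 4A: $555 · Unit PH2: $1,285

Ownership shares total 11,903; assessed value total 1,917,565.
Composite weights (80% ownership shares + 20% assessed value): Unit 2B 0.2963; Unit 2C 0.3560; Unit 5B 0.0985; Unit 4A 0.0752; Unit PH2 0.1740.
Raw shares: Unit 2B 2,189.73; Unit 2C 2,630.79; Unit 5B 727.88; Unit 4A 555.49; Unit PH2 1,286.11.
At nearest $5: Unit 2B $2,190; Unit 2C $2,630; Unit 5B $730; Unit 4A $555; Unit PH2 $1,285. Sum = $7,390.
Rounded total matches; no reconciliation needed.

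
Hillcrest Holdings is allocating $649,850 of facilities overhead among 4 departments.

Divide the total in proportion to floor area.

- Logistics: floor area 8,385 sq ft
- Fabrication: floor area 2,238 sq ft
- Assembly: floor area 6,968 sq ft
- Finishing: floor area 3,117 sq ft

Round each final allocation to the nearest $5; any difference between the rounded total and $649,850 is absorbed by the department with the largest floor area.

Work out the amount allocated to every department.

Logistics: $263,140; Fabrication: $70,230; Assembly: $218,665; Finishing: $97,815

Floor area total: 20,708.
Pro-rata amounts: Logistics 8,385/20,708 × $649,850 = 263,134.65; Fabrication 2,238/20,708 × $649,850 = 70,232.00; Assembly 6,968/20,708 × $649,850 = 218,666.93; Finishing 3,117/20,708 × $649,850 = 97,816.42.
At nearest $5: Logistics $263,135; Fabrication $70,230; Assembly $218,665; Finishing $97,815. Sum = $649,845.
Difference $649,850 − $649,845 = +$5 applied to largest floor area (Logistics): Logistics becomes $263,140.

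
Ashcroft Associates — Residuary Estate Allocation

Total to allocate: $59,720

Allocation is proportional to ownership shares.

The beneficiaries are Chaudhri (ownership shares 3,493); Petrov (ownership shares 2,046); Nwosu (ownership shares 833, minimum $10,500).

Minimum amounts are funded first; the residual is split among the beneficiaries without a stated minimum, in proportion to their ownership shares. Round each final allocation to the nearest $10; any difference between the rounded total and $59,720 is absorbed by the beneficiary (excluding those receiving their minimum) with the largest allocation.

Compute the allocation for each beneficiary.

Minimums first: Nwosu $10,500. Balance $49,220.
Balance split over remaining ownership shares 5,539: Chaudhri 31,039.08 → $31,040; Petrov 18,180.92 → $18,180.

Chaudhri: $31,040; Petrov: $18,180; Nwosu: $10,500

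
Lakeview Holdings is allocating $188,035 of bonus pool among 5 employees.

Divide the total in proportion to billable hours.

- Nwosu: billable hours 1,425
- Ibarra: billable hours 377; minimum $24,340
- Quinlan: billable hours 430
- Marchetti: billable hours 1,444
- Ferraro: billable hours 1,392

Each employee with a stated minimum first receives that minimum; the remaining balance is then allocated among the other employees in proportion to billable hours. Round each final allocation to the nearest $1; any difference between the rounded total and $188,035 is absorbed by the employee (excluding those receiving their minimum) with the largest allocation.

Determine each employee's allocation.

Minimums first: Ibarra $24,340. Balance $163,695.
Balance split over remaining billable hours 4,691: Nwosu 49,726.15 → $49,726; Quinlan 15,005.08 → $15,005; Marchetti 50,389.17 → $50,389; Ferraro 48,574.60 → $48,575.

Nwosu: $49,726; Ibarra: $24,340; Quinlan: $15,005; Marchetti: $50,389; Ferraro: $48,575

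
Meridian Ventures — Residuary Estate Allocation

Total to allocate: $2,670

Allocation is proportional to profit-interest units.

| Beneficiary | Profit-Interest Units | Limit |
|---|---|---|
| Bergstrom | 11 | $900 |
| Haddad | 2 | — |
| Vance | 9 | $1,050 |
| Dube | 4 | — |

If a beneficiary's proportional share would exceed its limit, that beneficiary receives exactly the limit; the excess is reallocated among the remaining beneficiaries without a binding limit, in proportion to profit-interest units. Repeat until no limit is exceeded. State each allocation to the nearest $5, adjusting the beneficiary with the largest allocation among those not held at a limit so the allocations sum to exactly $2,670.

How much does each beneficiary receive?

Profit-interest units total: 26.
Pro-rata shares before constraints: Bergstrom 1,129.62; Haddad 205.38; Vance 924.23; Dube 410.77.
Capped: Bergstrom ($900); balance $1,770 reallocated over remaining profit-interest units 15.
Capped: Vance ($1,050); balance $720 reallocated over remaining profit-interest units 6.
Remaining shares: Haddad 240.00 → $240; Dube 480.00 → $480.

Bergstrom: $900; Haddad: $240; Vance: $1,050; Dube: $480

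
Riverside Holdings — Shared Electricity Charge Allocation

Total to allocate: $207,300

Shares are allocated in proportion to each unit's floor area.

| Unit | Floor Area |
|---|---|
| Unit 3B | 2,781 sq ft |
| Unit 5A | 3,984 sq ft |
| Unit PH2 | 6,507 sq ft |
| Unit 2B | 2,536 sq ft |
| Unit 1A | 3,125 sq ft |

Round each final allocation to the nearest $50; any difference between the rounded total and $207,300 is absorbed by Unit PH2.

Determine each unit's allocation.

Sum of floor area: 18,933.
Unrounded shares: Unit 3B 2,781/18,933 × $207,300 = 30,449.55; Unit 5A 3,984/18,933 × $207,300 = 43,621.36; Unit PH2 6,507/18,933 × $207,300 = 71,246.03; Unit 2B 2,536/18,933 × $207,300 = 27,767.01; Unit 1A 3,125/18,933 × $207,300 = 34,216.05.
At nearest $50: Unit 3B $30,450; Unit 5A $43,600; Unit PH2 $71,250; Unit 2B $27,750; Unit 1A $34,200. Sum = $207,250.
Difference $207,300 − $207,250 = +$50 applied to Unit PH2: Unit PH2 becomes $71,300.

Unit 3B: $30,450 · Unit 5A: $43,600 · Unit PH2: $71,300 · Unit 2B: $27,750 · Unit 1A: $34,200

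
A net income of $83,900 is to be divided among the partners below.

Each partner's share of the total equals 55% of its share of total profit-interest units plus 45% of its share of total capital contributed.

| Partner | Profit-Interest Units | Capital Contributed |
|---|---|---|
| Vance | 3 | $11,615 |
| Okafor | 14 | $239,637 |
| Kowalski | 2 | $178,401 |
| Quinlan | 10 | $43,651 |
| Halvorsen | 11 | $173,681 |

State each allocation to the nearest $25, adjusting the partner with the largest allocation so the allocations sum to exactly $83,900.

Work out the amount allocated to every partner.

Totals — profit-interest units 40, capital contributed 646,985.
Combined weights (55% profit-interest units + 45% capital contributed): Vance 0.0493; Okafor 0.3592; Kowalski 0.1516; Quinlan 0.1679; Halvorsen 0.2721.
Proportional shares: Vance 4,138.67; Okafor 30,134.84; Kowalski 12,717.89; Quinlan 14,083.52; Halvorsen 22,825.08.
After rounding ($25): Vance $4,150; Okafor $30,125; Kowalski $12,725; Quinlan $14,075; Halvorsen $22,825. Sum = $83,900.
Sum already equals the total — no adjustment.

Vance: $4,150 | Okafor: $30,125 | Kowalski: $12,725 | Quinlan: $14,075 | Halvorsen: $22,825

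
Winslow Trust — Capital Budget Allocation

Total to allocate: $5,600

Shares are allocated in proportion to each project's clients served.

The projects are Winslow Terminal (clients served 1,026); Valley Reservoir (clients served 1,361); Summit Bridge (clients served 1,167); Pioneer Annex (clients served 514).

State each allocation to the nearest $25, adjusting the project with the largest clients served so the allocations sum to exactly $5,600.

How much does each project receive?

Winslow Terminal: $1,400 · Valley Reservoir: $1,900 · Summit Bridge: $1,600 · Pioneer Annex: $700

Total clients served = 1,026 + 1,361 + 1,167 + 514 = 4,068.
Unrounded shares: Winslow Terminal 1,412.39; Valley Reservoir 1,873.55; Summit Bridge 1,606.49; Pioneer Annex 707.57.
After rounding ($25): Winslow Terminal $1,400; Valley Reservoir $1,875; Summit Bridge $1,600; Pioneer Annex $700. Sum = $5,575.
Difference $5,600 − $5,575 = +$25 applied to largest clients served (Valley Reservoir): Valley Reservoir becomes $1,900.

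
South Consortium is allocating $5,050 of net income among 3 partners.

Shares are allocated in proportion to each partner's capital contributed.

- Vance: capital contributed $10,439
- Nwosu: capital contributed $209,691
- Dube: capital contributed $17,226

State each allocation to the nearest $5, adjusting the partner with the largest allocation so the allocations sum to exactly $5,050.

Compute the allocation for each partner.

Vance: $220 | Nwosu: $4,465 | Dube: $365

Sum of capital contributed: 237,356.
Pro-rata amounts: Vance 10,439/237,356 × $5,050 = 222.10; Nwosu 209,691/237,356 × $5,050 = 4,461.40; Dube 17,226/237,356 × $5,050 = 366.50.
After rounding ($5): Vance $220; Nwosu $4,460; Dube $365. Sum = $5,045.
Difference $5,050 − $5,045 = +$5 applied to largest allocation (Nwosu): Nwosu becomes $4,465.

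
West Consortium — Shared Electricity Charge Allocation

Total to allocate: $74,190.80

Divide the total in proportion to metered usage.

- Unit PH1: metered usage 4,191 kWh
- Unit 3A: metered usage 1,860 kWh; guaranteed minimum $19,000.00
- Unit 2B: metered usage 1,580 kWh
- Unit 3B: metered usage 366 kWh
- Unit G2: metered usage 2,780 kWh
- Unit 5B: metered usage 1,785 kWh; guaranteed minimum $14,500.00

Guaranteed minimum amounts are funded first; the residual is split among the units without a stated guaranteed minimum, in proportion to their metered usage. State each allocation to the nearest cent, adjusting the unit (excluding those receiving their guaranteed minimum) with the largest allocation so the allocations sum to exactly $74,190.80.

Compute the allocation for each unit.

Minimums first: Unit 3A $19,000.00; Unit 5B $14,500.00. Balance $40,690.80.
Balance split over remaining metered usage 8,917: Unit PH1 19,124.7216 → $19,124.72; Unit 2B 7,209.9881 → $7,209.99; Unit 3B 1,670.1618 → $1,670.16; Unit G2 12,685.9285 → $12,685.93.

Unit PH1: $19,124.72; Unit 3A: $19,000.00; Unit 2B: $7,209.99; Unit 3B: $1,670.16; Unit G2: $12,685.93; Unit 5B: $14,500.00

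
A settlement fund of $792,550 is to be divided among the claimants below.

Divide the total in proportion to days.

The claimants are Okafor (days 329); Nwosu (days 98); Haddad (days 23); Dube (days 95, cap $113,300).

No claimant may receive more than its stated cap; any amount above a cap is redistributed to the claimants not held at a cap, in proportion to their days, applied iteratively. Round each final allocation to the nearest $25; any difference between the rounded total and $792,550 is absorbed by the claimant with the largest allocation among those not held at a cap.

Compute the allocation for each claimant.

Okafor: $496,600 · Nwosu: $147,925 · Haddad: $34,725 · Dube: $113,300

Total days = 545.
Proportional shares (ignoring caps): Okafor 478,438.44; Nwosu 142,513.58; Haddad 33,447.06; Dube 138,150.92.
Capped: Dube ($113,300); remaining pool $679,250 reallocated over remaining days 450.
Redistributed shares: Okafor 496,607.22 → $496,600; Nwosu 147,925.56 → $147,925; Haddad 34,717.22 → $34,725.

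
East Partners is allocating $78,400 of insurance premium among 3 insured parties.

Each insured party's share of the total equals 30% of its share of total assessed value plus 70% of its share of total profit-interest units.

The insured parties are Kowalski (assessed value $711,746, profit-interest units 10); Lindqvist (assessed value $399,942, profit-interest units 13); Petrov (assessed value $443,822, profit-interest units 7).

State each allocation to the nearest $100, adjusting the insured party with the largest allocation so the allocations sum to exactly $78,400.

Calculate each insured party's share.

Totals — assessed value 1,555,510, profit-interest units 30.
Blended shares (30% assessed value + 70% profit-interest units): Kowalski 0.3706; Lindqvist 0.3805; Petrov 0.2489.
Raw shares: Kowalski 29,055.25; Lindqvist 29,828.63; Petrov 19,516.12.
At nearest $100: Kowalski $29,100; Lindqvist $29,800; Petrov $19,500. Sum = $78,400.
Rounded total matches; no reconciliation needed.

Kowalski: $29,100 · Lindqvist: $29,800 · Petrov: $19,500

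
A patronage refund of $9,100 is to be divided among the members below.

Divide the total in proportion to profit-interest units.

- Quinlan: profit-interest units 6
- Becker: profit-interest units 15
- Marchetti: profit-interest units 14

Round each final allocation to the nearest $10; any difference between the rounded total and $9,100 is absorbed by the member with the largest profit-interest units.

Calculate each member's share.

Quinlan: $1,560 | Becker: $3,900 | Marchetti: $3,640

Profit-interest units total: 6 + 15 + 14 = 35.
Pro-rata amounts: Quinlan 1,560.00; Becker 3,900.00; Marchetti 3,640.00.
At nearest $10: Quinlan $1,560; Becker $3,900; Marchetti $3,640. Sum = $9,100.
No rounding difference to absorb.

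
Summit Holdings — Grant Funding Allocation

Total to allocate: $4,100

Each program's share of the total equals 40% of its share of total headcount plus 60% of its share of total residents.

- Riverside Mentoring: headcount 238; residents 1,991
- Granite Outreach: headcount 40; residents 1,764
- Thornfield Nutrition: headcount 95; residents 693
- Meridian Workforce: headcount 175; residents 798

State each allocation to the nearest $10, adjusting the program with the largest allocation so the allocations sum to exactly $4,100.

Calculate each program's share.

Headcount total 548; residents total 5,246.
Blended shares (40% headcount + 60% residents): Riverside Mentoring 0.4014; Granite Outreach 0.2310; Thornfield Nutrition 0.1486; Meridian Workforce 0.2190.
Raw shares: Riverside Mentoring 1,645.90; Granite Outreach 946.90; Thornfield Nutrition 609.27; Meridian Workforce 897.93.
After rounding ($10): Riverside Mentoring $1,650; Granite Outreach $950; Thornfield Nutrition $610; Meridian Workforce $900. Sum = $4,110.
Difference $4,100 − $4,110 = −$10 applied to largest allocation (Riverside Mentoring): Riverside Mentoring becomes $1,640.

Riverside Mentoring: $1,640 | Granite Outreach: $950 | Thornfield Nutrition: $610 | Meridian Workforce: $900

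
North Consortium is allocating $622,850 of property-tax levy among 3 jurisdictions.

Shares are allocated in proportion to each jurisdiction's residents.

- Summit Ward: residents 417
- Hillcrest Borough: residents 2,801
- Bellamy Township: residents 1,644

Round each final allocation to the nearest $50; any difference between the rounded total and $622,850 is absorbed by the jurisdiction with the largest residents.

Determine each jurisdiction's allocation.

Summit Ward: $53,400; Hillcrest Borough: $358,850; Bellamy Township: $210,600

Sum of residents: 4,862.
Unrounded shares: Summit Ward 417/4,862 × $622,850 = 53,420.08; Hillcrest Borough 2,801/4,862 × $622,850 = 358,824.12; Bellamy Township 1,644/4,862 × $622,850 = 210,605.80.
At nearest $50: Summit Ward $53,400; Hillcrest Borough $358,800; Bellamy Township $210,600. Sum = $622,800.
Difference $622,850 − $622,800 = +$50 applied to largest residents (Hillcrest Borough): Hillcrest Borough becomes $358,850.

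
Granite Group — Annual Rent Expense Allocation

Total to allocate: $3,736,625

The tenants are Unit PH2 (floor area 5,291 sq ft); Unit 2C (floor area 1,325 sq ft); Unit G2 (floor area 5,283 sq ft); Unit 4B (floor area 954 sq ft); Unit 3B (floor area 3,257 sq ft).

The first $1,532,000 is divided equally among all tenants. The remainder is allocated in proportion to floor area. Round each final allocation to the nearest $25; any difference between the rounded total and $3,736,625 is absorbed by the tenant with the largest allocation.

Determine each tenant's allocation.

Unit PH2: $1,030,450; Unit 2C: $487,725; Unit G2: $1,029,375; Unit 4B: $436,950; Unit 3B: $752,125

Equal tier: $1,532,000 ÷ 5 = $306,400 apiece.
Remainder $2,204,625 by floor area (total 16,110): Unit PH2 724,063.99 → $724,075; Unit 2C 181,323.91 → $181,325; Unit G2 722,969.20 → $722,975; Unit 4B 130,553.21 → $130,550; Unit 3B 445,714.69 → $445,725.
Rounding difference −$25 on remainder applied to Unit PH2.
Totals: Unit PH2 $306,400 + $724,050 = $1,030,450; Unit 2C $306,400 + $181,325 = $487,725; Unit G2 $306,400 + $722,975 = $1,029,375; Unit 4B $306,400 + $130,550 = $436,950; Unit 3B $306,400 + $445,725 = $752,125.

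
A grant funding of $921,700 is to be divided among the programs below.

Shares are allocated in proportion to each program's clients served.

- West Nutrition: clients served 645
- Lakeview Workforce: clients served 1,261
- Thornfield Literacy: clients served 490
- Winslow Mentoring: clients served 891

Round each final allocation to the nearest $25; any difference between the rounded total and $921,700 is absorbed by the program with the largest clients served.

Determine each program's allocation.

Clients served total: 3,287.
Unrounded shares: West Nutrition 645/3,287 × $921,700 = 180,862.94; Lakeview Workforce 1,261/3,287 × $921,700 = 353,594.07; Thornfield Literacy 490/3,287 × $921,700 = 137,399.76; Winslow Mentoring 891/3,287 × $921,700 = 249,843.23.
At nearest $25: West Nutrition $180,875; Lakeview Workforce $353,600; Thornfield Literacy $137,400; Winslow Mentoring $249,850. Sum = $921,725.
Difference $921,700 − $921,725 = −$25 applied to largest clients served (Lakeview Workforce): Lakeview Workforce becomes $353,575.

West Nutrition: $180,875 · Lakeview Workforce: $353,575 · Thornfield Literacy: $137,400 · Winslow Mentoring: $249,850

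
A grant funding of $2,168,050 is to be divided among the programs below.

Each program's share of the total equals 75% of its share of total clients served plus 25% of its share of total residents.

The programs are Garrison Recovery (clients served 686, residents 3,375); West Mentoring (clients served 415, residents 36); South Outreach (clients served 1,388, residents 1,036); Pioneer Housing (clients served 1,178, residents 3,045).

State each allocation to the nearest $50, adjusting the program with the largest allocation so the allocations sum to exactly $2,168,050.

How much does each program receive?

Garrison Recovery: $548,350 · West Mentoring: $186,650 · South Outreach: $690,400 · Pioneer Housing: $742,650

Clients served total 3,667; residents total 7,492.
Composite weights (75% clients served + 25% residents): Garrison Recovery 0.2529; West Mentoring 0.0861; South Outreach 0.3185; Pioneer Housing 0.3425.
Proportional shares: Garrison Recovery 548,355.25; West Mentoring 186,625.59; South Outreach 690,423.09; Pioneer Housing 742,646.07.
After rounding ($50): Garrison Recovery $548,350; West Mentoring $186,650; South Outreach $690,400; Pioneer Housing $742,650. Sum = $2,168,050.
Rounded total matches; no reconciliation needed.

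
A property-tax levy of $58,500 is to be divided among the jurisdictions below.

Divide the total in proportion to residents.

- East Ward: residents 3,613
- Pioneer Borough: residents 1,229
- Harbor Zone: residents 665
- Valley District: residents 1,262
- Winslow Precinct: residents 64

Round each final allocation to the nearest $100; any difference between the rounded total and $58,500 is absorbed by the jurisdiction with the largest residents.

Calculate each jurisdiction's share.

Total residents = 6,833.
Pro-rata amounts: East Ward 3,613/6,833 × $58,500 = 30,932.31; Pioneer Borough 1,229/6,833 × $58,500 = 10,521.95; Harbor Zone 665/6,833 × $58,500 = 5,693.33; Valley District 1,262/6,833 × $58,500 = 10,804.48; Winslow Precinct 64/6,833 × $58,500 = 547.93.
Rounded to nearest $100: East Ward $30,900; Pioneer Borough $10,500; Harbor Zone $5,700; Valley District $10,800; Winslow Precinct $500. Sum = $58,400.
Difference $58,500 − $58,400 = +$100 applied to largest residents (East Ward): East Ward becomes $31,000.

East Ward: $31,000 | Pioneer Borough: $10,500 | Harbor Zone: $5,700 | Valley District: $10,800 | Winslow Precinct: $500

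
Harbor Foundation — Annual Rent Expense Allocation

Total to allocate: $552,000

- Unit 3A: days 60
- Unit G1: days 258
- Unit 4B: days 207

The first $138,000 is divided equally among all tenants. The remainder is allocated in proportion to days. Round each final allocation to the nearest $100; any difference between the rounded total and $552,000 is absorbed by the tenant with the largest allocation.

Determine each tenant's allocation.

Unit 3A: $93,300 | Unit G1: $249,500 | Unit 4B: $209,200

$138,000 shared equally gives $46,000 per tenant.
Remainder $414,000 by days (total 525): Unit 3A 47,314.29 → $47,300; Unit G1 203,451.43 → $203,500; Unit 4B 163,234.29 → $163,200.
Totals: Unit 3A $46,000 + $47,300 = $93,300; Unit G1 $46,000 + $203,500 = $249,500; Unit 4B $46,000 + $163,200 = $209,200.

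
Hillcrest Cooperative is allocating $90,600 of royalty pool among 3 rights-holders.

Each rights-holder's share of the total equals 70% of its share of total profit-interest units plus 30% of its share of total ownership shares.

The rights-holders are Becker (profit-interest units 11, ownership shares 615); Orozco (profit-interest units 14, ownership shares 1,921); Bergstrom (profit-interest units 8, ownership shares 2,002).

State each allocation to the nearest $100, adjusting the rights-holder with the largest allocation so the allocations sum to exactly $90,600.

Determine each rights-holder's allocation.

Becker: $24,800; Orozco: $38,400; Bergstrom: $27,400

Totals — profit-interest units 33, ownership shares 4,538.
Blended shares (70% profit-interest units + 30% ownership shares): Becker 0.2740; Orozco 0.4240; Bergstrom 0.3020.
Unrounded shares: Becker 24,823.49; Orozco 38,411.14; Bergstrom 27,365.37.
After rounding ($100): Becker $24,800; Orozco $38,400; Bergstrom $27,400. Sum = $90,600.
Rounded total matches; no reconciliation needed.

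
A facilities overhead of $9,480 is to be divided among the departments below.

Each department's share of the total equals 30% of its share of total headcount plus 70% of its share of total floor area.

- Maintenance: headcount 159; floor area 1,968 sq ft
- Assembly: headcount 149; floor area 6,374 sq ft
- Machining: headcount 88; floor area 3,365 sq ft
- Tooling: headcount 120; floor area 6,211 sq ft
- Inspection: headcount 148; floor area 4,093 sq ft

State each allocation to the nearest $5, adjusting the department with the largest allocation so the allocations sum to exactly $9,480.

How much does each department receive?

Totals — headcount 664, floor area 22,011.
Composite weights (30% headcount + 70% floor area): Maintenance 0.1344; Assembly 0.2700; Machining 0.1468; Tooling 0.2517; Inspection 0.1970.
Pro-rata amounts: Maintenance 1,274.34; Assembly 2,559.86; Machining 1,391.41; Tooling 2,386.50; Inspection 1,867.88.
After rounding ($5): Maintenance $1,275; Assembly $2,560; Machining $1,390; Tooling $2,385; Inspection $1,870. Sum = $9,480.
No rounding difference to absorb.

Maintenance: $1,275 · Assembly: $2,560 · Machining: $1,390 · Tooling: $2,385 · Inspection: $1,870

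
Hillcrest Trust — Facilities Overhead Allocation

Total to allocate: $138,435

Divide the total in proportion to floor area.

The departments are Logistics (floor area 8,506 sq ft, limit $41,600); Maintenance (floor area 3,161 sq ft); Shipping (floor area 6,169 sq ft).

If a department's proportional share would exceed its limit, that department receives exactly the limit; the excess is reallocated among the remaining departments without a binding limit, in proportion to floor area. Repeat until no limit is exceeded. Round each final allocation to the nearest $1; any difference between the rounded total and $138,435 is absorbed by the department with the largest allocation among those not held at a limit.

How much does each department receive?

Logistics: $41,600; Maintenance: $32,808; Shipping: $64,027

Floor area total: 17,836.
Proportional shares (ignoring caps): Logistics 66,019.74; Maintenance 24,534.26; Shipping 47,881.00.
Cap binds for Logistics ($41,600); balance $96,835 reallocated over remaining floor area 9,330.
Remaining shares: Maintenance 32,807.66 → $32,808; Shipping 64,027.34 → $64,027.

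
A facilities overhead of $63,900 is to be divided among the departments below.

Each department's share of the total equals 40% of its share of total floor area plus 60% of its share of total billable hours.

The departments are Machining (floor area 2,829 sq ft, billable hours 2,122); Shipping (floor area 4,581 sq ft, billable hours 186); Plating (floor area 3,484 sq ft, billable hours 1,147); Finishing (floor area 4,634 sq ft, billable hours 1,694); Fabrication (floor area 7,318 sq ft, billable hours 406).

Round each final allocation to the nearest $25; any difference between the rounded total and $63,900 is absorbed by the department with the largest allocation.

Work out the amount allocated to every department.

Floor area total 22,846; billable hours total 5,555.
Blended shares (40% floor area + 60% billable hours): Machining 0.2787; Shipping 0.1003; Plating 0.1849; Finishing 0.2641; Fabrication 0.1720.
Pro-rata amounts: Machining 17,810.88; Shipping 6,408.95; Plating 11,814.35; Finishing 16,876.30; Fabrication 10,989.51.
At nearest $25: Machining $17,800; Shipping $6,400; Plating $11,825; Finishing $16,875; Fabrication $11,000. Sum = $63,900.
Sum already equals the total — no adjustment.

Machining: $17,800 · Shipping: $6,400 · Plating: $11,825 · Finishing: $16,875 · Fabrication: $11,000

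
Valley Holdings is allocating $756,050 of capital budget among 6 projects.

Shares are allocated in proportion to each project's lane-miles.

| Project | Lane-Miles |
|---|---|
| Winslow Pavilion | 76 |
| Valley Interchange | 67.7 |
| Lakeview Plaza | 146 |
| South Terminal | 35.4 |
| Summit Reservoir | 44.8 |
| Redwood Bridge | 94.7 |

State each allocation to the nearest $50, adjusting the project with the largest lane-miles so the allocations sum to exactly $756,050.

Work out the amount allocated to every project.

Winslow Pavilion: $123,700; Valley Interchange: $110,150; Lakeview Plaza: $237,600; South Terminal: $57,600; Summit Reservoir: $72,900; Redwood Bridge: $154,100

Lane-miles total: 76 + 67.7 + 146 + 35.4 + 44.8 + 94.7 = 464.6.
Raw shares: Winslow Pavilion 123,675.85; Valley Interchange 110,169.15; Lakeview Plaza 237,587.82; South Terminal 57,606.91; Summit Reservoir 72,903.66; Redwood Bridge 154,106.62.
At nearest $50: Winslow Pavilion $123,700; Valley Interchange $110,150; Lakeview Plaza $237,600; South Terminal $57,600; Summit Reservoir $72,900; Redwood Bridge $154,100. Sum = $756,050.
Rounded total matches; no reconciliation needed.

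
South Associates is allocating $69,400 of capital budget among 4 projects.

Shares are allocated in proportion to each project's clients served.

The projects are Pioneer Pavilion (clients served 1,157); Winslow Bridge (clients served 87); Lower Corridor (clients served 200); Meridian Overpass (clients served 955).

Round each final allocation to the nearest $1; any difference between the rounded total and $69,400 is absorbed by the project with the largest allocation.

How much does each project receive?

Clients served total: 2,399.
Pro-rata amounts: Pioneer Pavilion 1,157/2,399 × $69,400 = 33,470.53; Winslow Bridge 87/2,399 × $69,400 = 2,516.80; Lower Corridor 200/2,399 × $69,400 = 5,785.74; Meridian Overpass 955/2,399 × $69,400 = 27,626.93.
After rounding ($1): Pioneer Pavilion $33,471; Winslow Bridge $2,517; Lower Corridor $5,786; Meridian Overpass $27,627. Sum = $69,401.
Difference $69,400 − $69,401 = −$1 applied to largest allocation (Pioneer Pavilion): Pioneer Pavilion becomes $33,470.

Pioneer Pavilion: $33,470 · Winslow Bridge: $2,517 · Lower Corridor: $5,786 · Meridian Overpass: $27,627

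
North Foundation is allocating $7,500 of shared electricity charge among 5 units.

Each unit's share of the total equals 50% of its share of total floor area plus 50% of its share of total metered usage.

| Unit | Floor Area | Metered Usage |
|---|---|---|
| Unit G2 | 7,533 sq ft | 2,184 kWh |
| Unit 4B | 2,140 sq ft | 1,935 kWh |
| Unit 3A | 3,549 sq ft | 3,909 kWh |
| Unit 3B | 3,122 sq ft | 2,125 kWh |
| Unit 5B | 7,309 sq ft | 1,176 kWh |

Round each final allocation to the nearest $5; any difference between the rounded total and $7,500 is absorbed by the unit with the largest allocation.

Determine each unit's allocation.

Unit G2: $1,915 | Unit 4B: $980 | Unit 3A: $1,855 | Unit 3B: $1,200 | Unit 5B: $1,550

Totals — floor area 23,653, metered usage 11,329.
Blended shares (50% floor area + 50% metered usage): Unit G2 0.2556; Unit 4B 0.1306; Unit 3A 0.2475; Unit 3B 0.1598; Unit 5B 0.2064.
Raw shares: Unit G2 1,917.22; Unit 4B 979.78; Unit 3A 1,856.58; Unit 3B 1,198.36; Unit 5B 1,548.05.
Rounded to nearest $5: Unit G2 $1,915; Unit 4B $980; Unit 3A $1,855; Unit 3B $1,200; Unit 5B $1,550. Sum = $7,500.
Sum already equals the total — no adjustment.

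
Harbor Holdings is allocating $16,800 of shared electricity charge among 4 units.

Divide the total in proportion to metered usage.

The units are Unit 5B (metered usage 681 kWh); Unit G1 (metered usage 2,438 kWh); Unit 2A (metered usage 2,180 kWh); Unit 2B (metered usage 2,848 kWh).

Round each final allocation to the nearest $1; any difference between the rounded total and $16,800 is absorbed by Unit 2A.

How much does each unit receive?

Unit 5B: $1,404 | Unit G1: $5,027 | Unit 2A: $4,496 | Unit 2B: $5,873

Total metered usage = 8,147.
Pro-rata amounts: Unit 5B 681/8,147 × $16,800 = 1,404.30; Unit G1 2,438/8,147 × $16,800 = 5,027.42; Unit 2A 2,180/8,147 × $16,800 = 4,495.40; Unit 2B 2,848/8,147 × $16,800 = 5,872.89.
After rounding ($1): Unit 5B $1,404; Unit G1 $5,027; Unit 2A $4,495; Unit 2B $5,873. Sum = $16,799.
Difference $16,800 − $16,799 = +$1 applied to Unit 2A: Unit 2A becomes $4,496.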